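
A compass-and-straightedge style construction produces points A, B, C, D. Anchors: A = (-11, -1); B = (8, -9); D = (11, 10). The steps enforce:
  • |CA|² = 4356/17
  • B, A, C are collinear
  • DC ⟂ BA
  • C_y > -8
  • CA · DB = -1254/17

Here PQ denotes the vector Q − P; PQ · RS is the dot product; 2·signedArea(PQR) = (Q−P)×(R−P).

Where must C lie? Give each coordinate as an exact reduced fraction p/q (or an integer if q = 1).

1. C_x = 319/85  [B, A, C are collinear ∩ DC ⟂ BA]
2. C_y = -613/85  [B, A, C are collinear ∩ DC ⟂ BA]
   → C = (319/85, -613/85)

C = (319/85, -613/85)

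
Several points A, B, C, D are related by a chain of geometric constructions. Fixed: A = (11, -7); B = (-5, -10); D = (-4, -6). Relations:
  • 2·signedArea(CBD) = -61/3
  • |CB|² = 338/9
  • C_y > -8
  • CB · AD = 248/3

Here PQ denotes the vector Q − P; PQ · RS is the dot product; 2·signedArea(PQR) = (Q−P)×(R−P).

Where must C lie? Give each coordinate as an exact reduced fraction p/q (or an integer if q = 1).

C = (2/3, -23/3)

1. C_x = 2/3  [CB · AD = 248/3 ∩ 2·signedArea(CBD) = -61/3]
2. C_y = -23/3  [CB · AD = 248/3 ∩ 2·signedArea(CBD) = -61/3]
   → C = (2/3, -23/3)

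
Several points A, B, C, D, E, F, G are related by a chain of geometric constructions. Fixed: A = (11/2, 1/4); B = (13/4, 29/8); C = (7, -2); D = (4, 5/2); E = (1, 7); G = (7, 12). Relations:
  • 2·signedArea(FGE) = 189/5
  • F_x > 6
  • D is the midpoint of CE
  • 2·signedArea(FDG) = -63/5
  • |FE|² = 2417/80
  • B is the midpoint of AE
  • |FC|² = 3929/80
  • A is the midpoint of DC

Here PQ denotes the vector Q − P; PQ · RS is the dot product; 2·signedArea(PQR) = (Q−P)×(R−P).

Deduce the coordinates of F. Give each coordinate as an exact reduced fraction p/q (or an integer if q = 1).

1. F_x = 61/10  [2·signedArea(FGE) = 189/5 ∩ 2·signedArea(FDG) = -63/5]
2. F_y = 99/20  [2·signedArea(FGE) = 189/5 ∩ 2·signedArea(FDG) = -63/5]
   → F = (61/10, 99/20)

F = (61/10, 99/20)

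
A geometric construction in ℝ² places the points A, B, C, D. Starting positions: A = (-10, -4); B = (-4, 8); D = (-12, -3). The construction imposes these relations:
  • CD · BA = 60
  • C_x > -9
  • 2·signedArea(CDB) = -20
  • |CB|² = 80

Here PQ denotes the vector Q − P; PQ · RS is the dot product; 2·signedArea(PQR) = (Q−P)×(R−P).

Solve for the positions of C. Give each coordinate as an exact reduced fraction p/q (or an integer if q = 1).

C = (-8, 0)

1. C_x = -8  [2·signedArea(CDB) = -20 ∩ CD · BA = 60]
2. C_y = 0  [2·signedArea(CDB) = -20 ∩ CD · BA = 60]
   → C = (-8, 0)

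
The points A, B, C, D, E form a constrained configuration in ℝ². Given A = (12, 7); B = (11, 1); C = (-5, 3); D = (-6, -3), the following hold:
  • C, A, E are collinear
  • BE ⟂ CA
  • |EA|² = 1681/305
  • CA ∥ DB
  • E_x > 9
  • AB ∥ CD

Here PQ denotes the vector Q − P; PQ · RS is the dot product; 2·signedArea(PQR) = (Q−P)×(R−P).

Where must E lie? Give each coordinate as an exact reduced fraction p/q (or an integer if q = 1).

E = (2963/305, 1971/305)

1. E_x = 2963/305  [C, A, E are collinear ∩ BE ⟂ CA]
2. E_y = 1971/305  [C, A, E are collinear ∩ BE ⟂ CA]
   → E = (2963/305, 1971/305)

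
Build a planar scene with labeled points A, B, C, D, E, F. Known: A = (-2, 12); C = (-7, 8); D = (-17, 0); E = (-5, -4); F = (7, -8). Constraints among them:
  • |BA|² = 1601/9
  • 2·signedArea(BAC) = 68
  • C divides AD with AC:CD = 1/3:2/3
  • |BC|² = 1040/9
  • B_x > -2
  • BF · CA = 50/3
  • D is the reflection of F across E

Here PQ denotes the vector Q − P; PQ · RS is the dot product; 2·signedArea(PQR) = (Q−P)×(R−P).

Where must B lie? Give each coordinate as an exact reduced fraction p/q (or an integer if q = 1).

B = (-5/3, -4/3)

1. B_x = -5/3  [2·signedArea(BAC) = 68 ∩ BF · CA = 50/3]
2. B_y = -4/3  [2·signedArea(BAC) = 68 ∩ BF · CA = 50/3]
   → B = (-5/3, -4/3)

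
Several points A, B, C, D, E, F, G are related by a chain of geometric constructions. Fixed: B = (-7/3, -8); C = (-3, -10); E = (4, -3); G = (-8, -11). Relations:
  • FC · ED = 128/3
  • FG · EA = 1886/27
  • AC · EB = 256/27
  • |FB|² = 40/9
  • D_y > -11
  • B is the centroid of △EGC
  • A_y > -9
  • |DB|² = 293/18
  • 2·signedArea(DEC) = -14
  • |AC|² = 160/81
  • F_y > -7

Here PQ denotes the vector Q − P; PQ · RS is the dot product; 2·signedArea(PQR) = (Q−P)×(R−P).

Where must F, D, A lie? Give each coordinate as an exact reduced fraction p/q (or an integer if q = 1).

A = (-23/9, -26/3)
D = (-11/2, -21/2)
F = (-5/3, -6)

1. A_x = -23/9  [line 19/3·x + 5·y + 1607/27 = 0 ∩ |AC|² = 160/81]
2. A_y = -26/3  [line 19/3·x + 5·y + 1607/27 = 0 ∩ |AC|² = 160/81]
   → A = (-23/9, -26/3)
3. F_x = -5/3  [line 59/9·x + 17/3·y + 1213/27 = 0 ∩ |FB|² = 40/9]
4. F_y = -6  [line 59/9·x + 17/3·y + 1213/27 = 0 ∩ |FB|² = 40/9]
   → F = (-5/3, -6)
5. D_x = -11/2  [2·signedArea(DEC) = -14 ∩ FC · ED = 128/3]
6. D_y = -21/2  [2·signedArea(DEC) = -14 ∩ FC · ED = 128/3]
   → D = (-11/2, -21/2)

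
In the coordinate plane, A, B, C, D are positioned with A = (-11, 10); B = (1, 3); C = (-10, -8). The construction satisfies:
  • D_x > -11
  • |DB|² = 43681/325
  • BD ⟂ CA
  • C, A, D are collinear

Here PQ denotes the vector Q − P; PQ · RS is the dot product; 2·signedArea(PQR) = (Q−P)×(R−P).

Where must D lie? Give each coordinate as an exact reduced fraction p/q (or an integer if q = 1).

D = (-3437/325, 766/325)

1. D_x = -3437/325  [C, A, D are collinear ∩ BD ⟂ CA]
2. D_y = 766/325  [C, A, D are collinear ∩ BD ⟂ CA]
   → D = (-3437/325, 766/325)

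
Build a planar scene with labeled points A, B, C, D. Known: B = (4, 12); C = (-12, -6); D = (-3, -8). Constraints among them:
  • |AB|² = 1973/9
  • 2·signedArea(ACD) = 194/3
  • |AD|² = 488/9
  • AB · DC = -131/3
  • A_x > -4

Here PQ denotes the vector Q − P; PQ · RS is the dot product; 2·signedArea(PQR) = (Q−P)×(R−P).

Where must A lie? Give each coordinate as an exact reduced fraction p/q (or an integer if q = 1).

1. A_x = -11/3  [AB · DC = -131/3 ∩ 2·signedArea(ACD) = 194/3]
2. A_y = -2/3  [AB · DC = -131/3 ∩ 2·signedArea(ACD) = 194/3]
   → A = (-11/3, -2/3)

A = (-11/3, -2/3)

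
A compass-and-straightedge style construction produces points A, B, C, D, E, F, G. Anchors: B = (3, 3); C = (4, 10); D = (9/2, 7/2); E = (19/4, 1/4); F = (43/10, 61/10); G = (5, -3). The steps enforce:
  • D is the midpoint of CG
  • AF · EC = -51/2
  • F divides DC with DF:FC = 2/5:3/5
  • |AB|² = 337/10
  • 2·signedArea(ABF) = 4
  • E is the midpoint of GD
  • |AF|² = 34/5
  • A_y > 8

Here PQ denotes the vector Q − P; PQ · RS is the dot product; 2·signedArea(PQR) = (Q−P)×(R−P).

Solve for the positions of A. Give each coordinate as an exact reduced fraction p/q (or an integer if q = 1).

1. A_x = 41/10  [AF · EC = -51/2 ∩ 2·signedArea(ABF) = 4]
2. A_y = 87/10  [AF · EC = -51/2 ∩ 2·signedArea(ABF) = 4]
   → A = (41/10, 87/10)

A = (41/10, 87/10)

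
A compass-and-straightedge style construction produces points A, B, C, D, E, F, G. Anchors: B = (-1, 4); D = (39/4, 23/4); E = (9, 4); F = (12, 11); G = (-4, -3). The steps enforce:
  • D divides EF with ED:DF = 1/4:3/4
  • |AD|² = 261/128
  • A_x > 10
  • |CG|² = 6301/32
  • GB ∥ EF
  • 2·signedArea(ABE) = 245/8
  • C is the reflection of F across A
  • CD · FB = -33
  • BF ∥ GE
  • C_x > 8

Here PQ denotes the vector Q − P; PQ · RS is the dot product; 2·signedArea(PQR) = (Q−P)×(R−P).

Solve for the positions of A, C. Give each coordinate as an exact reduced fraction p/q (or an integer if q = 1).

1. A_y = 113/16  [2·signedArea(ABE) = 245/8]
2. A_x = 165/16  [|AD|² = 261/128]
   → A = (165/16, 113/16)
3. C_x = 69/8  [C is the reflection of F across A]
4. C_y = 25/8  [C is the reflection of F across A]
   → C = (69/8, 25/8)

A = (165/16, 113/16)
C = (69/8, 25/8)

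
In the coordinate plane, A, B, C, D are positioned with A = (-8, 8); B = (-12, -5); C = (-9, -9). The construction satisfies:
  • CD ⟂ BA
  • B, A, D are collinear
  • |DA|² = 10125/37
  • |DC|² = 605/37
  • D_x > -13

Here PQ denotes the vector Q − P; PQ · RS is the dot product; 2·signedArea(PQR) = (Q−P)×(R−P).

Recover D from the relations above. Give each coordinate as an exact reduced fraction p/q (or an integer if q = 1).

D = (-476/37, -289/37)

1. D_x = -476/37  [B, A, D are collinear ∩ CD ⟂ BA]
2. D_y = -289/37  [B, A, D are collinear ∩ CD ⟂ BA]
   → D = (-476/37, -289/37)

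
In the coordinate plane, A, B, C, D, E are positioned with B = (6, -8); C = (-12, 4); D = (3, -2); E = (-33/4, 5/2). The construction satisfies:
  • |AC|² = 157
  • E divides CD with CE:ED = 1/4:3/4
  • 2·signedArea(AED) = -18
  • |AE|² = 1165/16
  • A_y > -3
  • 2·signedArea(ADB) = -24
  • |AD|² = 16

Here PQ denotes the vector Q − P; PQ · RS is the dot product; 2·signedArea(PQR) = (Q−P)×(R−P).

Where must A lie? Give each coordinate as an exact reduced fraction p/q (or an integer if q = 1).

1. A_x = -1  [2·signedArea(ADB) = -24 ∩ 2·signedArea(AED) = -18]
2. A_y = -2  [2·signedArea(ADB) = -24 ∩ 2·signedArea(AED) = -18]
   → A = (-1, -2)

A = (-1, -2)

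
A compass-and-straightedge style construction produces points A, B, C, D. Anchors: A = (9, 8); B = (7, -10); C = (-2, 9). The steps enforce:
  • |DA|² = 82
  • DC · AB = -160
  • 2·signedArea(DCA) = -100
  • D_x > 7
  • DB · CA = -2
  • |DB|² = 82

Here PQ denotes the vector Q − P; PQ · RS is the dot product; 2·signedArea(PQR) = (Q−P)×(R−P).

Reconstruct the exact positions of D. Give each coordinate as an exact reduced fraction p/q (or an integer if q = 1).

D = (8, -1)

1. D_x = 8  [2·signedArea(DCA) = -100 ∩ DC · AB = -160]
2. D_y = -1  [2·signedArea(DCA) = -100 ∩ DC · AB = -160]
   → D = (8, -1)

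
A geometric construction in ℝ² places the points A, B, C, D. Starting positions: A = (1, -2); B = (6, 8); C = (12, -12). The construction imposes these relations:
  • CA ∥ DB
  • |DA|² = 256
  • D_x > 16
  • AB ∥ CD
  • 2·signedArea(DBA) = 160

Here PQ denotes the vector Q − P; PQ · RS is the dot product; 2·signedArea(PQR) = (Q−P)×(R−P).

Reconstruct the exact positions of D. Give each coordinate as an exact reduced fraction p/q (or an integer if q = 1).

1. D_x = 17  [CA ∥ DB ∩ AB ∥ CD]
2. D_y = -2  [CA ∥ DB ∩ AB ∥ CD]
   → D = (17, -2)

D = (17, -2)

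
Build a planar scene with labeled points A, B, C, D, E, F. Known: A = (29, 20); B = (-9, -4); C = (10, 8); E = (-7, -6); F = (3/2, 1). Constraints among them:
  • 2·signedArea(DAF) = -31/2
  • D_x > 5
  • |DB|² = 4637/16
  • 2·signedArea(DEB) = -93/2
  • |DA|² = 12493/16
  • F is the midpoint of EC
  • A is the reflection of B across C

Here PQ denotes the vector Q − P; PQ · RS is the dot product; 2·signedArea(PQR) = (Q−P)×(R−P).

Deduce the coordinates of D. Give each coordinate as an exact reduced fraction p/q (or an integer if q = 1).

1. D_x = 23/4  [2·signedArea(DEB) = -93/2 ∩ 2·signedArea(DAF) = -31/2]
2. D_y = 9/2  [2·signedArea(DEB) = -93/2 ∩ 2·signedArea(DAF) = -31/2]
   → D = (23/4, 9/2)

D = (23/4, 9/2)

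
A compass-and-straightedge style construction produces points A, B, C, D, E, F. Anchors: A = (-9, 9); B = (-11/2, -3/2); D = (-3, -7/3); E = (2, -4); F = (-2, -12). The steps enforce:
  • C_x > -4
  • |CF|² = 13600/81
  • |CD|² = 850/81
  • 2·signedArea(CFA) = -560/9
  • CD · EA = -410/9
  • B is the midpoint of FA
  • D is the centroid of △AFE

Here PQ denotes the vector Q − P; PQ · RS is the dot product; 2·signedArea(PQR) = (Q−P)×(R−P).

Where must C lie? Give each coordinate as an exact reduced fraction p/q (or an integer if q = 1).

1. C_x = -10/3  [2·signedArea(CFA) = -560/9 ∩ CD · EA = -410/9]
2. C_y = 8/9  [2·signedArea(CFA) = -560/9 ∩ CD · EA = -410/9]
   → C = (-10/3, 8/9)

C = (-10/3, 8/9)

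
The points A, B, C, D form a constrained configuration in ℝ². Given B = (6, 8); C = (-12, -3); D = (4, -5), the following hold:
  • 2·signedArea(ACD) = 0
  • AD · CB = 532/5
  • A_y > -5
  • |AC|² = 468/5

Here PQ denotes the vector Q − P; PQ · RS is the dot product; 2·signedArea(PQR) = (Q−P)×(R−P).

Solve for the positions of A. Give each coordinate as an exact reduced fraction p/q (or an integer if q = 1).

1. A_x = -12/5  [2·signedArea(ACD) = 0 ∩ AD · CB = 532/5]
2. A_y = -21/5  [2·signedArea(ACD) = 0 ∩ AD · CB = 532/5]
   → A = (-12/5, -21/5)

A = (-12/5, -21/5)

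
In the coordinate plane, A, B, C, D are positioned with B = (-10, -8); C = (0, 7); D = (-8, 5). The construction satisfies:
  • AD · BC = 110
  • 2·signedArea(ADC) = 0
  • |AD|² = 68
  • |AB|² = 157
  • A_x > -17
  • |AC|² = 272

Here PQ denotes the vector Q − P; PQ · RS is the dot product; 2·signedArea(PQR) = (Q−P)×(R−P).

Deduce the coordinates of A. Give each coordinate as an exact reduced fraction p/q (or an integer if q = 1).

1. A_x = -16  [2·signedArea(ADC) = 0 ∩ AD · BC = 110]
2. A_y = 3  [2·signedArea(ADC) = 0 ∩ AD · BC = 110]
   → A = (-16, 3)

A = (-16, 3)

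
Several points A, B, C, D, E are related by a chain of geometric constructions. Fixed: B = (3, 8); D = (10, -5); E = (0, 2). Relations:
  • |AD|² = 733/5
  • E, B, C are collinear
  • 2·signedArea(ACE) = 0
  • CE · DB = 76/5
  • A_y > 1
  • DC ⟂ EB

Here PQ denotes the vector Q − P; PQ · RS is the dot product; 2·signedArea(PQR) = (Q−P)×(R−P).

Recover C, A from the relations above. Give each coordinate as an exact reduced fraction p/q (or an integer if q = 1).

A = (-2/5, 6/5)
C = (-4/5, 2/5)

1. C_x = -4/5  [E, B, C are collinear ∩ DC ⟂ EB]
2. C_y = 2/5  [E, B, C are collinear ∩ DC ⟂ EB]
   → C = (-4/5, 2/5)
3. A_x = -2/5  [line -8/5·x + 4/5·y + -8/5 = 0 ∩ |AD|² = 733/5]
4. A_y = 6/5  [line -8/5·x + 4/5·y + -8/5 = 0 ∩ |AD|² = 733/5]
   → A = (-2/5, 6/5)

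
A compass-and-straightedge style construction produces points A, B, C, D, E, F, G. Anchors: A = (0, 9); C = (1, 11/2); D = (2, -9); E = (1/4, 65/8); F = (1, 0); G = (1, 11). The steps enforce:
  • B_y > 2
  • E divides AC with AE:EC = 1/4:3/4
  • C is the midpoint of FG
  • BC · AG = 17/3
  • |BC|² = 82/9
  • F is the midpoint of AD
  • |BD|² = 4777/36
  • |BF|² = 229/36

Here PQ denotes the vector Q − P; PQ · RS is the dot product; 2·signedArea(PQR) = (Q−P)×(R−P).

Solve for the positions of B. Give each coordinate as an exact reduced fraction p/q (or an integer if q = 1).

1. B_x = 4/3  [line -1·x + -2·y + 19/3 = 0 ∩ |BF|² = 229/36]
2. B_y = 5/2  [line -1·x + -2·y + 19/3 = 0 ∩ |BF|² = 229/36]
   → B = (4/3, 5/2)

B = (4/3, 5/2)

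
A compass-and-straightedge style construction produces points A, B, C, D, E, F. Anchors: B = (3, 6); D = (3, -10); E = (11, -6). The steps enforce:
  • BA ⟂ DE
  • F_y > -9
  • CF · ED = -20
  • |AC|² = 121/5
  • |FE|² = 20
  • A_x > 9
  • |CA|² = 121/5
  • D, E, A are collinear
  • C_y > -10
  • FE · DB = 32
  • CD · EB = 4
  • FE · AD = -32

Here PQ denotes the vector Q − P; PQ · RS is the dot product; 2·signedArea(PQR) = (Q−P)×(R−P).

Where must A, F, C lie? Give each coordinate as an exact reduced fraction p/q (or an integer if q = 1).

1. A_x = 47/5  [D, E, A are collinear ∩ BA ⟂ DE]
2. A_y = -34/5  [D, E, A are collinear ∩ BA ⟂ DE]
   → A = (47/5, -34/5)
3. F_x = 7  [FE · AD = -32 ∩ FE · DB = 32]
4. F_y = -8  [FE · AD = -32 ∩ FE · DB = 32]
   → F = (7, -8)
5. C_x = 5  [CD · EB = 4 ∩ CF · ED = -20]
6. C_y = -9  [CD · EB = 4 ∩ CF · ED = -20]
   → C = (5, -9)

A = (47/5, -34/5)
C = (5, -9)
F = (7, -8)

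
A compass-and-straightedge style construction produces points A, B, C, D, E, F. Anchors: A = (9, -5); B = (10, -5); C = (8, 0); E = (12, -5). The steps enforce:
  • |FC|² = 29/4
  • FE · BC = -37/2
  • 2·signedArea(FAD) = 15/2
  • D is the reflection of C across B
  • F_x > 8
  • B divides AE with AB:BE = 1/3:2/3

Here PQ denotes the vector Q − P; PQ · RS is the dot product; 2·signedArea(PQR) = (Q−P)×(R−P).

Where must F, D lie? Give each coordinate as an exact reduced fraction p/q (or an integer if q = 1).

1. F_x = 9  [line 2·x + -5·y + -61/2 = 0 ∩ |FC|² = 29/4]
2. F_y = -5/2  [line 2·x + -5·y + -61/2 = 0 ∩ |FC|² = 29/4]
   → F = (9, -5/2)
3. D_x = 12  [D is the reflection of C across B]
4. D_y = -10  [D is the reflection of C across B]
   → D = (12, -10)

D = (12, -10)
F = (9, -5/2)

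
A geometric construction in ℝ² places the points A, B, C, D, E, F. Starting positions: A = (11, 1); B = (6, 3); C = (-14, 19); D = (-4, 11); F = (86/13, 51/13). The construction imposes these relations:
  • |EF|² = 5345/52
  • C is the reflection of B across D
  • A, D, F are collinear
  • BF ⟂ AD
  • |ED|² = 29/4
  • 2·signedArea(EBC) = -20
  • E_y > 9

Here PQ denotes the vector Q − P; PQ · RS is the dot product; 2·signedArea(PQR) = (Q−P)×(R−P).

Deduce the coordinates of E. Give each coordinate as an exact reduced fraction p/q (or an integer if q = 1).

1. E_x = -3/2  [line -16·x + -20·y + 176 = 0 ∩ |EF|² = 5345/52]
2. E_y = 10  [line -16·x + -20·y + 176 = 0 ∩ |EF|² = 5345/52]
   → E = (-3/2, 10)

E = (-3/2, 10)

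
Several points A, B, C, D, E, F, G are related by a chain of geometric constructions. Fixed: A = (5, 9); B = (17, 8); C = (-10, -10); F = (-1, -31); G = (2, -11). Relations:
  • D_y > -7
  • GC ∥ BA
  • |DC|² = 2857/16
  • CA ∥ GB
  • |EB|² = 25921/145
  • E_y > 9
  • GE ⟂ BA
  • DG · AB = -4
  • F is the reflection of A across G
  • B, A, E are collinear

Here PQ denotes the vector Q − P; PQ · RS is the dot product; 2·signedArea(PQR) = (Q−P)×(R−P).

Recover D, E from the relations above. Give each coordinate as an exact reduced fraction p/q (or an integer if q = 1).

1. D_x = 11/4  [line -12·x + 1·y + 39 = 0 ∩ |DC|² = 2857/16]
2. D_y = -6  [line -12·x + 1·y + 39 = 0 ∩ |DC|² = 2857/16]
   → D = (11/4, -6)
3. E_x = 533/145  [B, A, E are collinear ∩ GE ⟂ BA]
4. E_y = 1321/145  [B, A, E are collinear ∩ GE ⟂ BA]
   → E = (533/145, 1321/145)

D = (11/4, -6)
E = (533/145, 1321/145)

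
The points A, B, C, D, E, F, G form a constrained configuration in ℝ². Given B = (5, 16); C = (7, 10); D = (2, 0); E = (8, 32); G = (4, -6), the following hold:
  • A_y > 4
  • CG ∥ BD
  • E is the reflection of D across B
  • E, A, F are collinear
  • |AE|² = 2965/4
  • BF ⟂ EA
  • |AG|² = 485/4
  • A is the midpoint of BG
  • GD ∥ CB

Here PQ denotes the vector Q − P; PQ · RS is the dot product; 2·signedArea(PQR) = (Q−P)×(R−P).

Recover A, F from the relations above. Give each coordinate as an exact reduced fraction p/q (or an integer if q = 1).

1. A_x = 9/2  [A is the midpoint of BG]
2. A_y = 5  [A is the midpoint of BG]
   → A = (9/2, 5)
3. F_x = 3505/593  [E, A, F are collinear ∩ BF ⟂ EA]
4. F_y = 9418/593  [E, A, F are collinear ∩ BF ⟂ EA]
   → F = (3505/593, 9418/593)

A = (9/2, 5)
F = (3505/593, 9418/593)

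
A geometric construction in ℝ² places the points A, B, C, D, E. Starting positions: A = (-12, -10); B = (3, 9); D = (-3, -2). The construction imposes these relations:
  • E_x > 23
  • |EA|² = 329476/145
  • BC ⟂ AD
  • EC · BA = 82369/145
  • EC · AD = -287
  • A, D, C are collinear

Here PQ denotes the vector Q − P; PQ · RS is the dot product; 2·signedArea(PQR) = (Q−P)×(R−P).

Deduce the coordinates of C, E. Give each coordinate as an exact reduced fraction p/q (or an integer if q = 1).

C = (843/145, 846/145)
E = (3426/145, 3142/145)

1. C_x = 843/145  [A, D, C are collinear ∩ BC ⟂ AD]
2. C_y = 846/145  [A, D, C are collinear ∩ BC ⟂ AD]
   → C = (843/145, 846/145)
3. E_x = 3426/145  [EC · BA = 82369/145 ∩ EC · AD = -287]
4. E_y = 3142/145  [EC · BA = 82369/145 ∩ EC · AD = -287]
   → E = (3426/145, 3142/145)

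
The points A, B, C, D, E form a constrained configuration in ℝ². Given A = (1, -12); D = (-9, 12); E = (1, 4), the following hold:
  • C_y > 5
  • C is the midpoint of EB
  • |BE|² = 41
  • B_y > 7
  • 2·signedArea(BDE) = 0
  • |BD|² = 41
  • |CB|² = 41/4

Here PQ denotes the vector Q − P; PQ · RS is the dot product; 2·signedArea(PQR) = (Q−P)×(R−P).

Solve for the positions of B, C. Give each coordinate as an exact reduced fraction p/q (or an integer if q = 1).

B = (-4, 8)
C = (-3/2, 6)

1. B_x = -4  [line 8·x + 10·y + -48 = 0 ∩ |BE|² = 41]
2. B_y = 8  [line 8·x + 10·y + -48 = 0 ∩ |BE|² = 41]
   → B = (-4, 8)
3. C_x = -3/2  [C is the midpoint of EB]
4. C_y = 6  [C is the midpoint of EB]
   → C = (-3/2, 6)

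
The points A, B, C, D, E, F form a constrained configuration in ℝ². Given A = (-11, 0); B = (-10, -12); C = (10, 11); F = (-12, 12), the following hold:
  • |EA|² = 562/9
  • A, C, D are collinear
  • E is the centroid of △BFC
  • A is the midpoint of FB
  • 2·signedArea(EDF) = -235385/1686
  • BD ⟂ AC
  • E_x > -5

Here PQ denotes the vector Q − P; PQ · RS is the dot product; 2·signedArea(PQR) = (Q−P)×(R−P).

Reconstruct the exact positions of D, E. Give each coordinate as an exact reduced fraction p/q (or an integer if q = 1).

1. D_x = -8513/562  [A, C, D are collinear ∩ BD ⟂ AC]
2. D_y = -1221/562  [A, C, D are collinear ∩ BD ⟂ AC]
   → D = (-8513/562, -1221/562)
3. E_x = -4  [E is the centroid of △BFC]
4. E_y = 11/3  [E is the centroid of △BFC]
   → E = (-4, 11/3)

D = (-8513/562, -1221/562)
E = (-4, 11/3)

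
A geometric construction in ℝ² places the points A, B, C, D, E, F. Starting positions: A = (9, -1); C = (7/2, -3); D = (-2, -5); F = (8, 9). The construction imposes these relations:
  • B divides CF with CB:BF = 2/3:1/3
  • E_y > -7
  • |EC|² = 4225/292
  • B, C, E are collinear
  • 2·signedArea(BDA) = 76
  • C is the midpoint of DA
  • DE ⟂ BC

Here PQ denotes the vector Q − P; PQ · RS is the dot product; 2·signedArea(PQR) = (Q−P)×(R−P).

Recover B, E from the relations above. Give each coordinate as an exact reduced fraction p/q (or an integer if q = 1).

B = (13/2, 5)
E = (158/73, -479/73)

1. B_x = 13/2  [B divides CF with CB:BF = 2/3:1/3]
2. B_y = 5  [B divides CF with CB:BF = 2/3:1/3]
   → B = (13/2, 5)
3. E_x = 158/73  [B, C, E are collinear ∩ DE ⟂ BC]
4. E_y = -479/73  [B, C, E are collinear ∩ DE ⟂ BC]
   → E = (158/73, -479/73)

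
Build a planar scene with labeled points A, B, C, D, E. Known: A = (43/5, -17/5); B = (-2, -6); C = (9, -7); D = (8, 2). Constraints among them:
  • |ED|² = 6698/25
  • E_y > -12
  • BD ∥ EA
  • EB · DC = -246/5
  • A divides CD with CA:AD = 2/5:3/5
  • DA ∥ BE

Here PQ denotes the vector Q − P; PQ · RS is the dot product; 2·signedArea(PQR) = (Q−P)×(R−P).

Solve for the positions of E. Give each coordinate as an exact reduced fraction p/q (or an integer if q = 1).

1. E_x = -7/5  [BD ∥ EA ∩ DA ∥ BE]
2. E_y = -57/5  [BD ∥ EA ∩ DA ∥ BE]
   → E = (-7/5, -57/5)

E = (-7/5, -57/5)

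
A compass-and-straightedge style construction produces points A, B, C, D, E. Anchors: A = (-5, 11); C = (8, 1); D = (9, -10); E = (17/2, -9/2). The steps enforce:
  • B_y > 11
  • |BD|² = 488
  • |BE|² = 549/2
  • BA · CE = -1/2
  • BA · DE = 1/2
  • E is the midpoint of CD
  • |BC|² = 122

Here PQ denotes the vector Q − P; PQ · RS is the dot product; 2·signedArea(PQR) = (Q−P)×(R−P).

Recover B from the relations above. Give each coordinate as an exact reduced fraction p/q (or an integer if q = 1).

1. B_x = 7  [line 1/2·x + -11/2·y + 125/2 = 0 ∩ |BC|² = 122]
2. B_y = 12  [line 1/2·x + -11/2·y + 125/2 = 0 ∩ |BC|² = 122]
   → B = (7, 12)

B = (7, 12)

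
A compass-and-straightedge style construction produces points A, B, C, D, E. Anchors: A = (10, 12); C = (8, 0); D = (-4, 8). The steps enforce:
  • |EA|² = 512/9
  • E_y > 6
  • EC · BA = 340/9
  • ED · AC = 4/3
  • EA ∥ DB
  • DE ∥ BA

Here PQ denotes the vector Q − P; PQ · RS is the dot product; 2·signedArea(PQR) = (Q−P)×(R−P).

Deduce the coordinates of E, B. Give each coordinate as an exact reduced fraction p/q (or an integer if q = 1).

1. E_x = 14/3  [line 2·x + 12·y + -268/3 = 0 ∩ |EA|² = 512/9]
2. E_y = 20/3  [line 2·x + 12·y + -268/3 = 0 ∩ |EA|² = 512/9]
   → E = (14/3, 20/3)
3. B_x = 4/3  [DE ∥ BA ∩ EA ∥ DB]
4. B_y = 40/3  [DE ∥ BA ∩ EA ∥ DB]
   → B = (4/3, 40/3)

B = (4/3, 40/3)
E = (14/3, 20/3)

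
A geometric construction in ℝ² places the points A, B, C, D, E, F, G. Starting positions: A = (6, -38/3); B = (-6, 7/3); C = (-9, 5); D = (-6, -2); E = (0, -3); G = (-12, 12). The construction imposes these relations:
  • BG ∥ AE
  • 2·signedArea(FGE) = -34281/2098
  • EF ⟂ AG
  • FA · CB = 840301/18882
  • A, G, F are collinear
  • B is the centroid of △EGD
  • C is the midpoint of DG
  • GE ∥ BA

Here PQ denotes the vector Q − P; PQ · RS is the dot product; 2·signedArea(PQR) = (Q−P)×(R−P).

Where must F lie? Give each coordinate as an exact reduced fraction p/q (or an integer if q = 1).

1. F_x = -1443/2098  [A, G, F are collinear ∩ EF ⟂ AG]
2. F_y = -7347/2098  [A, G, F are collinear ∩ EF ⟂ AG]
   → F = (-1443/2098, -7347/2098)

F = (-1443/2098, -7347/2098)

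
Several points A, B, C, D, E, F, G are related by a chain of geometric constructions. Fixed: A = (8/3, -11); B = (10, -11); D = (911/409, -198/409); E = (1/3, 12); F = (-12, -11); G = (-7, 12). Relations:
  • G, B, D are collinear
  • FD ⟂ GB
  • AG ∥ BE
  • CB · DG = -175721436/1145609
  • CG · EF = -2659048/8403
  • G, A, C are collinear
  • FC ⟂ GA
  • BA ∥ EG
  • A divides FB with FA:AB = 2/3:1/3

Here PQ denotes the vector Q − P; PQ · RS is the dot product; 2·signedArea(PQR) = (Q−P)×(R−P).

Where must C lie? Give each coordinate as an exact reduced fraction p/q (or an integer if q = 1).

C = (1302/2801, -16137/2801)

1. C_x = 1302/2801  [G, A, C are collinear ∩ FC ⟂ GA]
2. C_y = -16137/2801  [G, A, C are collinear ∩ FC ⟂ GA]
   → C = (1302/2801, -16137/2801)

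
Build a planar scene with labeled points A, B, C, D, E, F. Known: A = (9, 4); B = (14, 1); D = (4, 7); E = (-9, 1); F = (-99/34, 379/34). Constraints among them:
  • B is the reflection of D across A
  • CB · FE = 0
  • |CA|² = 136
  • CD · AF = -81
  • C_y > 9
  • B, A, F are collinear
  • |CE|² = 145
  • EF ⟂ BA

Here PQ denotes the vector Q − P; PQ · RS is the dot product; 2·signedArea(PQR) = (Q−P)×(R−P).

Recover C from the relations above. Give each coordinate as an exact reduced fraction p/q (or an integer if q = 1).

C = (-1, 10)

1. C_x = -1  [CB · FE = 0 ∩ CD · AF = -81]
2. C_y = 10  [CB · FE = 0 ∩ CD · AF = -81]
   → C = (-1, 10)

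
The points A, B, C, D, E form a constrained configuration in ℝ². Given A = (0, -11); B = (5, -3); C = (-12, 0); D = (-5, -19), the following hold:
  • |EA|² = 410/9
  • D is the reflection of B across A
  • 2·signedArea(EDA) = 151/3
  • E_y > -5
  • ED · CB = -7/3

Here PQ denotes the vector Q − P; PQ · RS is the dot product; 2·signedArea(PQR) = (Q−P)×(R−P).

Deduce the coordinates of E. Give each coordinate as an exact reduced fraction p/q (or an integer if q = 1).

E = (-7/3, -14/3)

1. E_x = -7/3  [ED · CB = -7/3 ∩ 2·signedArea(EDA) = 151/3]
2. E_y = -14/3  [ED · CB = -7/3 ∩ 2·signedArea(EDA) = 151/3]
   → E = (-7/3, -14/3)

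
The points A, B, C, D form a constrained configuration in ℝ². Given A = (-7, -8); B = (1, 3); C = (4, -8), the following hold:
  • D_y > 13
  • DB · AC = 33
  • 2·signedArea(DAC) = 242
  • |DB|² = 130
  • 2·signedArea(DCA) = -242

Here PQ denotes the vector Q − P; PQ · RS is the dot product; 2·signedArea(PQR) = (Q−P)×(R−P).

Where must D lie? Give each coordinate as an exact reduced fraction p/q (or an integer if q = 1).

1. D_x = -2  [2·signedArea(DAC) = 242 ∩ DB · AC = 33]
2. D_y = 14  [2·signedArea(DAC) = 242 ∩ DB · AC = 33]
   → D = (-2, 14)

D = (-2, 14)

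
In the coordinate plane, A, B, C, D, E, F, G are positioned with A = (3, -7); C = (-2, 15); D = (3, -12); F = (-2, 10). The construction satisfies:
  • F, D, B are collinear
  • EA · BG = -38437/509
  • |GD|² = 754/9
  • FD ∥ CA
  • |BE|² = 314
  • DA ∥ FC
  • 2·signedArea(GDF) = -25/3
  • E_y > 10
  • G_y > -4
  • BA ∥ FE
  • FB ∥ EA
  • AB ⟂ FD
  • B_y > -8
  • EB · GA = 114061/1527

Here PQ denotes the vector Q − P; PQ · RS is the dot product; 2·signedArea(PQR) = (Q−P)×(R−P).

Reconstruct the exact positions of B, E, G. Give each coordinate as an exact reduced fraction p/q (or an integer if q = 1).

B = (977/509, -3688/509)
E = (-468/509, 5215/509)
G = (4/3, -3)

1. B_x = 977/509  [F, D, B are collinear ∩ AB ⟂ FD]
2. B_y = -3688/509  [F, D, B are collinear ∩ AB ⟂ FD]
   → B = (977/509, -3688/509)
3. E_x = -468/509  [FB ∥ EA ∩ BA ∥ FE]
4. E_y = 5215/509  [FB ∥ EA ∩ BA ∥ FE]
   → E = (-468/509, 5215/509)
5. G_x = 4/3  [2·signedArea(GDF) = -25/3 ∩ EA · BG = -38437/509]
6. G_y = -3  [2·signedArea(GDF) = -25/3 ∩ EA · BG = -38437/509]
   → G = (4/3, -3)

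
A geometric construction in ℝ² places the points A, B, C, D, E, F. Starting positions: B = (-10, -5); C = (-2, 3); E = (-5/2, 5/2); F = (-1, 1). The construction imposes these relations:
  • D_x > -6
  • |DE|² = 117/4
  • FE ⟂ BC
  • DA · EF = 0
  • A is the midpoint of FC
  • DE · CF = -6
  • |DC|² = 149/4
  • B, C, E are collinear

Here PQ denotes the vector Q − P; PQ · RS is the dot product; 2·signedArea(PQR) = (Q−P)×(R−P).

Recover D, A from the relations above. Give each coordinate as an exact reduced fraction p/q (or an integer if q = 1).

1. A_x = -3/2  [A is the midpoint of FC]
2. A_y = 2  [A is the midpoint of FC]
   → A = (-3/2, 2)
3. D_x = -11/2  [DA · EF = 0 ∩ DE · CF = -6]
4. D_y = -2  [DA · EF = 0 ∩ DE · CF = -6]
   → D = (-11/2, -2)

A = (-3/2, 2)
D = (-11/2, -2)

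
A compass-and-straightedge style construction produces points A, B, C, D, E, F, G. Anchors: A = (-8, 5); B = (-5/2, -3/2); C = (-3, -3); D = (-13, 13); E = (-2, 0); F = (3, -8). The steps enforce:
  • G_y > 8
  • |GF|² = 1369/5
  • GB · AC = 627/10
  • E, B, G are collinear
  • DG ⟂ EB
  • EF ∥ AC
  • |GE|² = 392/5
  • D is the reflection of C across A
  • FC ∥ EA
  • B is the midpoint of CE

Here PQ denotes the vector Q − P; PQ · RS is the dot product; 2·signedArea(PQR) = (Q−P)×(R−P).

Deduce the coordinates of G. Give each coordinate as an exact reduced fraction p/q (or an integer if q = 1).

1. G_x = 4/5  [E, B, G are collinear ∩ DG ⟂ EB]
2. G_y = 42/5  [E, B, G are collinear ∩ DG ⟂ EB]
   → G = (4/5, 42/5)

G = (4/5, 42/5)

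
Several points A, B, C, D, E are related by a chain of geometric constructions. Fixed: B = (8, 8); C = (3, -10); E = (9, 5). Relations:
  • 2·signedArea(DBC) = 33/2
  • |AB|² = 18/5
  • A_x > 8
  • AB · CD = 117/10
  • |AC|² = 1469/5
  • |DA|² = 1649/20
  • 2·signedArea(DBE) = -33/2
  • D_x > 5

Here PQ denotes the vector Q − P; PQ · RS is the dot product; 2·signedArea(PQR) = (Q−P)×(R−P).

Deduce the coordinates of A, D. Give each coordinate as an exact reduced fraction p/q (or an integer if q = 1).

A = (43/5, 31/5)
D = (6, -5/2)

1. D_x = 6  [2·signedArea(DBE) = -33/2 ∩ 2·signedArea(DBC) = 33/2]
2. D_y = -5/2  [2·signedArea(DBE) = -33/2 ∩ 2·signedArea(DBC) = 33/2]
   → D = (6, -5/2)
3. A_x = 43/5  [line -3·x + -15/2·y + 723/10 = 0 ∩ |AB|² = 18/5]
4. A_y = 31/5  [line -3·x + -15/2·y + 723/10 = 0 ∩ |AB|² = 18/5]
   → A = (43/5, 31/5)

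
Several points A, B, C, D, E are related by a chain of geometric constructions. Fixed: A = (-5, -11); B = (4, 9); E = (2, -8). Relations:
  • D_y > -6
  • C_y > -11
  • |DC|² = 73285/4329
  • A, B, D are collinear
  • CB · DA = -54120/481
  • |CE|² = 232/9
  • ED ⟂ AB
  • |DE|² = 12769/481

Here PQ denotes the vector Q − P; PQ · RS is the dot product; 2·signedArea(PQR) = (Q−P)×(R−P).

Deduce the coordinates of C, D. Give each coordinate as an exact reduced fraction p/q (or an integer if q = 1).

1. D_x = -1298/481  [A, B, D are collinear ∩ ED ⟂ AB]
2. D_y = -2831/481  [A, B, D are collinear ∩ ED ⟂ AB]
   → D = (-1298/481, -2831/481)
3. C_x = -8/3  [line 1107/481·x + 2460/481·y + 27552/481 = 0 ∩ |CE|² = 232/9]
4. C_y = -10  [line 1107/481·x + 2460/481·y + 27552/481 = 0 ∩ |CE|² = 232/9]
   → C = (-8/3, -10)

C = (-8/3, -10)
D = (-1298/481, -2831/481)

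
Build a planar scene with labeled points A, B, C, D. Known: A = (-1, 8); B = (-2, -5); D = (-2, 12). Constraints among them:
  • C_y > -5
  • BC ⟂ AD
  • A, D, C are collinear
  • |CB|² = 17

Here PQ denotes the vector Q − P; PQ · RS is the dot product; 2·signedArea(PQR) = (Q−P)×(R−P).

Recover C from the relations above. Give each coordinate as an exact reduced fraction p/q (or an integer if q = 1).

1. C_x = 2  [A, D, C are collinear ∩ BC ⟂ AD]
2. C_y = -4  [A, D, C are collinear ∩ BC ⟂ AD]
   → C = (2, -4)

C = (2, -4)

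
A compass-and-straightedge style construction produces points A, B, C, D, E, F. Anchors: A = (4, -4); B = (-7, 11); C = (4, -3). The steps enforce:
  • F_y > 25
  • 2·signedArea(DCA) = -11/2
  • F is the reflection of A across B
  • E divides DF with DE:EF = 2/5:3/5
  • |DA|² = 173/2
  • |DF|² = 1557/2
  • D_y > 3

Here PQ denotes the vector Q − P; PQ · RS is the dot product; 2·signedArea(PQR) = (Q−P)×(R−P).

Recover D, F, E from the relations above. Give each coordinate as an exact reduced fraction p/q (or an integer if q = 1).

D = (-3/2, 7/2)
E = (-81/10, 25/2)
F = (-18, 26)

1. D_x = -3/2  [2·signedArea(DCA) = -11/2]
2. D_y = 7/2  [|DA|² = 173/2]
   → D = (-3/2, 7/2)
3. F_x = -18  [F is the reflection of A across B]
4. F_y = 26  [F is the reflection of A across B]
   → F = (-18, 26)
5. E_x = -81/10  [E divides DF with DE:EF = 2/5:3/5]
6. E_y = 25/2  [E divides DF with DE:EF = 2/5:3/5]
   → E = (-81/10, 25/2)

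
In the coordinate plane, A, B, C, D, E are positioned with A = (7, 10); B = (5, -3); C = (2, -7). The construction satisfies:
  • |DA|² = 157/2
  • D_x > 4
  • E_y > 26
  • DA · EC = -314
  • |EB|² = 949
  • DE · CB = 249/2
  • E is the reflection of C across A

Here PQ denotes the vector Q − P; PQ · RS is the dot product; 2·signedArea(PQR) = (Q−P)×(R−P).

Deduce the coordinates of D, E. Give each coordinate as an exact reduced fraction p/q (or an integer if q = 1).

D = (9/2, 3/2)
E = (12, 27)

1. E_x = 12  [E is the reflection of C across A]
2. E_y = 27  [E is the reflection of C across A]
   → E = (12, 27)
3. D_x = 9/2  [DE · CB = 249/2 ∩ DA · EC = -314]
4. D_y = 3/2  [DE · CB = 249/2 ∩ DA · EC = -314]
   → D = (9/2, 3/2)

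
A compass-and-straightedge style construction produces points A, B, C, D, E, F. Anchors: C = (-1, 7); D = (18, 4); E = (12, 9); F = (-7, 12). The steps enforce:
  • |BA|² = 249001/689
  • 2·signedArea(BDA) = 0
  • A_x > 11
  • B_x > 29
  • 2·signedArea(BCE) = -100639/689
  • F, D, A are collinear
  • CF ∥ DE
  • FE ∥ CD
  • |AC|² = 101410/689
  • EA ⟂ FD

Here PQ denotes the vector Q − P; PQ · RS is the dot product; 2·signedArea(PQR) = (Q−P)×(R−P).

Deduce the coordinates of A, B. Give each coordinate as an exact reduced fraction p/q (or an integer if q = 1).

A = (7652/689, 4276/689)
B = (20127/689, 284/689)

1. A_x = 7652/689  [F, D, A are collinear ∩ EA ⟂ FD]
2. A_y = 4276/689  [F, D, A are collinear ∩ EA ⟂ FD]
   → A = (7652/689, 4276/689)
3. B_x = 20127/689  [2·signedArea(BDA) = 0 ∩ 2·signedArea(BCE) = -100639/689]
4. B_y = 284/689  [2·signedArea(BDA) = 0 ∩ 2·signedArea(BCE) = -100639/689]
   → B = (20127/689, 284/689)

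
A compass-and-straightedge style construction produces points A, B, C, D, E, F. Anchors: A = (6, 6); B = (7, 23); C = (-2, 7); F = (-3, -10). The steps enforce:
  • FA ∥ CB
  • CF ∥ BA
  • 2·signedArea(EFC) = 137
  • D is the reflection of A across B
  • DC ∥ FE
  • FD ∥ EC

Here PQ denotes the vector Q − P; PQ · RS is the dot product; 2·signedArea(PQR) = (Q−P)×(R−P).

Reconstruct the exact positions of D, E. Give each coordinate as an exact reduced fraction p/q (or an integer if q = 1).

D = (8, 40)
E = (-13, -43)

1. D_x = 8  [D is the reflection of A across B]
2. D_y = 40  [D is the reflection of A across B]
   → D = (8, 40)
3. E_x = -13  [FD ∥ EC ∩ DC ∥ FE]
4. E_y = -43  [FD ∥ EC ∩ DC ∥ FE]
   → E = (-13, -43)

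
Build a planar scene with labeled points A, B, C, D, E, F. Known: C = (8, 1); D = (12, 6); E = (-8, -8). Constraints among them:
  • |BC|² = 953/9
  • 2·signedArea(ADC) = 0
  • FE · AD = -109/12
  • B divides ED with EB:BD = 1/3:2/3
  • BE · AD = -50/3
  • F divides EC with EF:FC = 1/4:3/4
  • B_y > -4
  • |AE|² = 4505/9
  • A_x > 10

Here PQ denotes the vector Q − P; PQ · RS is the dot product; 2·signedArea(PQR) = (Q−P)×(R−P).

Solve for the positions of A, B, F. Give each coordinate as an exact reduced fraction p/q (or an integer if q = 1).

A = (32/3, 13/3)
B = (-4/3, -10/3)
F = (-4, -23/4)

1. A_x = 32/3  [line 5·x + -4·y + -36 = 0 ∩ |AE|² = 4505/9]
2. A_y = 13/3  [line 5·x + -4·y + -36 = 0 ∩ |AE|² = 4505/9]
   → A = (32/3, 13/3)
3. B_x = -4/3  [B divides ED with EB:BD = 1/3:2/3]
4. B_y = -10/3  [B divides ED with EB:BD = 1/3:2/3]
   → B = (-4/3, -10/3)
5. F_x = -4  [F divides EC with EF:FC = 1/4:3/4]
6. F_y = -23/4  [F divides EC with EF:FC = 1/4:3/4]
   → F = (-4, -23/4)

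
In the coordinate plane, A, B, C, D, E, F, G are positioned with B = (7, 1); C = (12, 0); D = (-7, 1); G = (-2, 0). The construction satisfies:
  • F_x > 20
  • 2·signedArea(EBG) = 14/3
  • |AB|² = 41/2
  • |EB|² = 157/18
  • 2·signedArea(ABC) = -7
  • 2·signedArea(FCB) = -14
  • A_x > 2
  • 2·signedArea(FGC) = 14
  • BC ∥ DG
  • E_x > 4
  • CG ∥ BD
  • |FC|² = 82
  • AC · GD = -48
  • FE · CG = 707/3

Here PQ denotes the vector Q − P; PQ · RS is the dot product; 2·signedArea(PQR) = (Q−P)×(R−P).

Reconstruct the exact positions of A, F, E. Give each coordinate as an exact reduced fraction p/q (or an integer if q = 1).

1. A_x = 5/2  [2·signedArea(ABC) = -7 ∩ AC · GD = -48]
2. A_y = 1/2  [2·signedArea(ABC) = -7 ∩ AC · GD = -48]
   → A = (5/2, 1/2)
3. F_x = 21  [2·signedArea(FGC) = 14 ∩ 2·signedArea(FCB) = -14]
4. F_y = 1  [2·signedArea(FGC) = 14 ∩ 2·signedArea(FCB) = -14]
   → F = (21, 1)
5. E_x = 25/6  [2·signedArea(EBG) = 14/3 ∩ FE · CG = 707/3]
6. E_y = 1/6  [2·signedArea(EBG) = 14/3 ∩ FE · CG = 707/3]
   → E = (25/6, 1/6)

A = (5/2, 1/2)
E = (25/6, 1/6)
F = (21, 1)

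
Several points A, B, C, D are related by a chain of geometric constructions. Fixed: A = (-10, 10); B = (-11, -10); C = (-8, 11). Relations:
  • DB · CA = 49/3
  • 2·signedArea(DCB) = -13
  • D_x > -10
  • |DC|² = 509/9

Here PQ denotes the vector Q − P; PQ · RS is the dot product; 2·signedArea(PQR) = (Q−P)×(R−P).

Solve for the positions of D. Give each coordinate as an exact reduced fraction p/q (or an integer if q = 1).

1. D_x = -29/3  [DB · CA = 49/3 ∩ 2·signedArea(DCB) = -13]
2. D_y = 11/3  [DB · CA = 49/3 ∩ 2·signedArea(DCB) = -13]
   → D = (-29/3, 11/3)

D = (-29/3, 11/3)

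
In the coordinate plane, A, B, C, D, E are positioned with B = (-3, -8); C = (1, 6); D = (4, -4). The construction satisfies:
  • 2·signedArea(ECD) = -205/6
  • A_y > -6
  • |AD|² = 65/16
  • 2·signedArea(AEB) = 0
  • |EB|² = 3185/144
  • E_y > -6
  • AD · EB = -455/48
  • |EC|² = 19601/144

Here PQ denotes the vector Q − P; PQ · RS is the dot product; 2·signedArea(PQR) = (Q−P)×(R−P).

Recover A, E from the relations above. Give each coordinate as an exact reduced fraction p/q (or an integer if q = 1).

1. E_x = 13/12  [line 10·x + 3·y + 37/6 = 0 ∩ |EB|² = 3185/144]
2. E_y = -17/3  [line 10·x + 3·y + 37/6 = 0 ∩ |EB|² = 3185/144]
   → E = (13/12, -17/3)
3. A_x = 9/4  [2·signedArea(AEB) = 0 ∩ AD · EB = -455/48]
4. A_y = -5  [2·signedArea(AEB) = 0 ∩ AD · EB = -455/48]
   → A = (9/4, -5)

A = (9/4, -5)
E = (13/12, -17/3)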